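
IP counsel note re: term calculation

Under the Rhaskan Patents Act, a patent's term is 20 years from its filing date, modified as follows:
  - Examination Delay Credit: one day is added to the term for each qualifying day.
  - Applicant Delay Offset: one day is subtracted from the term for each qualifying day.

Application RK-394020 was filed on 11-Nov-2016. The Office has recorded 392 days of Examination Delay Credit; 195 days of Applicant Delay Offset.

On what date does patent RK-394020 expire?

May 27, 2037

Base term: filing date + 20 years → 11 November 2036.
Examination Delay Credit: +392 days → 8 December 2037.
Applicant Delay Offset: −195 days → 27 May 2037.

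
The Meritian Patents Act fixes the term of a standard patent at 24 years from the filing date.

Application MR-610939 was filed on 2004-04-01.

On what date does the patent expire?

April 1, 2028

Filing date + 24 years → 1 April 2028.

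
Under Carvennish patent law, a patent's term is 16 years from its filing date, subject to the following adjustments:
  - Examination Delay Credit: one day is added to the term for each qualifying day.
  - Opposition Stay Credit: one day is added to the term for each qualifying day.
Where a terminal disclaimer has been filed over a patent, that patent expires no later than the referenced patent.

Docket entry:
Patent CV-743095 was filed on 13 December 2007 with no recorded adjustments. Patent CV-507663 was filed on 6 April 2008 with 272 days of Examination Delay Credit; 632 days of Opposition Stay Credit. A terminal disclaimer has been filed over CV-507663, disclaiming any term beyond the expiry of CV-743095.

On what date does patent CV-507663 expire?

Natural term of CV-507663:
  Base: filing + 16 years → 6 April 2024.
  Examination Delay Credit: +272 days → 3 January 2025.
  Opposition Stay Credit: +632 days → 27 September 2026.
Expiry of referenced patent CV-743095:
  Base: filing + 16 years → 13 December 2023.
Terminal disclaimer: CV-507663 expires on the earlier of 27 September 2026 and 13 December 2023.

December 13, 2023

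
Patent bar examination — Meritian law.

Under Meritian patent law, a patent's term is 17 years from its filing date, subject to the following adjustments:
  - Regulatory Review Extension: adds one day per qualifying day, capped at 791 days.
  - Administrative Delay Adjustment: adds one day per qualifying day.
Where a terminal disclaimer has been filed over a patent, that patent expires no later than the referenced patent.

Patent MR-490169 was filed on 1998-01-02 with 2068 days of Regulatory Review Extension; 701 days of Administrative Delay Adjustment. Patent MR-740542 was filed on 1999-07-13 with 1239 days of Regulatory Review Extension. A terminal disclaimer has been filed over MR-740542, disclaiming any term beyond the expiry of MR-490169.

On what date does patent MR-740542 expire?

Natural term of MR-740542:
  Base: filing + 17 years → 13 July 2016.
  Regulatory Review Extension: 1239 days claimed exceeds the 791-day cap, so +791 days → 12 September 2018.
Expiry of referenced patent MR-490169:
  Base: filing + 17 years → 2 January 2015.
  Regulatory Review Extension: 2068 days claimed exceeds the 791-day cap, so +791 days → 3 March 2017.
  Administrative Delay Adjustment: +701 days → 2 February 2019.
Terminal disclaimer: MR-740542 expires on the earlier of 12 September 2018 and 2 February 2019.

September 12, 2018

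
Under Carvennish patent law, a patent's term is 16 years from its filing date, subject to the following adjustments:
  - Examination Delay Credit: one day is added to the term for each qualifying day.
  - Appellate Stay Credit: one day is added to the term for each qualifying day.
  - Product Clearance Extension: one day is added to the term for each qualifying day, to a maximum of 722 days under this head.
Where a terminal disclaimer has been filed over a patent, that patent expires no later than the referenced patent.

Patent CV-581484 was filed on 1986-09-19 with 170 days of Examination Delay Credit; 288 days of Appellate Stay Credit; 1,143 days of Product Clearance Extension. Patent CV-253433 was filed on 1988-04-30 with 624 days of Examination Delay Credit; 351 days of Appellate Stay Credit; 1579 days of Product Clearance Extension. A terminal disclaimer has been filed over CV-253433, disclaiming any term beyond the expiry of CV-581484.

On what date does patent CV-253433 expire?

Natural term of CV-253433:
  Base: filing + 16 years → 30 April 2004.
  Examination Delay Credit: +624 days → 14 January 2006.
  Appellate Stay Credit: +351 days → 31 December 2006.
  Product Clearance Extension: 1579 days claimed exceeds the 722-day cap, so +722 days → 22 December 2008.
Expiry of referenced patent CV-581484:
  Base: filing + 16 years → 19 September 2002.
  Examination Delay Credit: +170 days → 8 March 2003.
  Appellate Stay Credit: +288 days → 21 December 2003.
  Product Clearance Extension: 1143 days claimed exceeds the 722-day cap, so +722 days → 12 December 2005.
Terminal disclaimer: CV-253433 expires on the earlier of 22 December 2008 and 12 December 2005.

2005-12-12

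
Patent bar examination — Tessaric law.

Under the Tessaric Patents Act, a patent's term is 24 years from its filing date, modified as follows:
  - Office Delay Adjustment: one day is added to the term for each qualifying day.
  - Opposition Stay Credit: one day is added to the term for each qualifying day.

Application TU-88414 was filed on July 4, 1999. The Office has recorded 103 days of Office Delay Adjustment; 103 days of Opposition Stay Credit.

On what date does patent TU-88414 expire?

Base term: filing date + 24 years → 4 July 2023.
Office Delay Adjustment: +103 days → 15 October 2023.
Opposition Stay Credit: +103 days → 26 January 2024.

January 26, 2024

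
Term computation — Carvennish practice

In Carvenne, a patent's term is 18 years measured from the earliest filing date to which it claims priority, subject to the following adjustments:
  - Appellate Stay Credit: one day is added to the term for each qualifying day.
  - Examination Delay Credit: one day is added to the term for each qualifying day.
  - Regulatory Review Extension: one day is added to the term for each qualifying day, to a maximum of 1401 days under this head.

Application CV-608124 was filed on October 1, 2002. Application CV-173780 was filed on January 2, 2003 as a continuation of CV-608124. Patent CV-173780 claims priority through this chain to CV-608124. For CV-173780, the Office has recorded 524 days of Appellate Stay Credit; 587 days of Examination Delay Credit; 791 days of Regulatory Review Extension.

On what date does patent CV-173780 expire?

December 16, 2025

Earliest priority filing: 1 October 2002.
Base term: 1 October 2002 + 18 years → 1 October 2020.
Appellate Stay Credit: +524 days → 9 March 2022.
Examination Delay Credit: +587 days → 17 October 2023.
Regulatory Review Extension: 791 days (within the 1401-day cap) → +791 days → 16 December 2025.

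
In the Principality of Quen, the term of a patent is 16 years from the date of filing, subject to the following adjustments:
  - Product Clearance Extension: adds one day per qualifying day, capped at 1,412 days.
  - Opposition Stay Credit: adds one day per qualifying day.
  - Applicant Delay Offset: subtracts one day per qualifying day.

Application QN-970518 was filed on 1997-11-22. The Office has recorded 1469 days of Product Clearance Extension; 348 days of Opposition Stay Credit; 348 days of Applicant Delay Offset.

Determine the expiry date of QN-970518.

2017-10-04

Base term: filing date + 16 years → 22 November 2013.
Product Clearance Extension: 1469 days claimed exceeds the 1412-day cap, so +1412 days → 4 October 2017.
Opposition Stay Credit: +348 days → 17 September 2018.
Applicant Delay Offset: −348 days → 4 October 2017.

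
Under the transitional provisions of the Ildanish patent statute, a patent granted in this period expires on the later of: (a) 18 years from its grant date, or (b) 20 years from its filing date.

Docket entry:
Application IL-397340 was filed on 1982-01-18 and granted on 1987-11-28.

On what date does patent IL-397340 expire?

(a) grant + 18 years → 28 November 2005.
(b) filing + 20 years → 18 January 2002.
Later of the two: 28 November 2005.

2005-11-28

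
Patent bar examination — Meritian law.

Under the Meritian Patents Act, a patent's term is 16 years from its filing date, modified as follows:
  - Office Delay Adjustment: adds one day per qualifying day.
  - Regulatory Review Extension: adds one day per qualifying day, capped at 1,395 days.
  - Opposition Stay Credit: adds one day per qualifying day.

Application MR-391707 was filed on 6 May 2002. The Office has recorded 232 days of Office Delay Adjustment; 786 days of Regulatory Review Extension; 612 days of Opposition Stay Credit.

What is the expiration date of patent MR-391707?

Base term: filing date + 16 years → 6 May 2018.
Office Delay Adjustment: +232 days → 24 December 2018.
Regulatory Review Extension: 786 days (within the 1395-day cap) → +786 days → 17 February 2021.
Opposition Stay Credit: +612 days → 22 October 2022.

2022-10-22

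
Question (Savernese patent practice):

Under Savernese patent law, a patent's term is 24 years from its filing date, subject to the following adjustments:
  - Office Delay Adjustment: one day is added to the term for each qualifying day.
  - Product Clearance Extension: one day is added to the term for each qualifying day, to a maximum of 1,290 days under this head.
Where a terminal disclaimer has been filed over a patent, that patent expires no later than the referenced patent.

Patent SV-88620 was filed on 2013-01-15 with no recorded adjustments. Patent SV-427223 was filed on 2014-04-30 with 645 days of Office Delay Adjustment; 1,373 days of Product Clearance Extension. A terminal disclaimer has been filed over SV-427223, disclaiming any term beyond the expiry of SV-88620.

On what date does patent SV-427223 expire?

January 15, 2037

Natural term of SV-427223:
  Base: filing + 24 years → 30 April 2038.
  Office Delay Adjustment: +645 days → 4 February 2040.
  Product Clearance Extension: 1373 days claimed exceeds the 1290-day cap, so +1290 days → 17 August 2043.
Expiry of referenced patent SV-88620:
  Base: filing + 24 years → 15 January 2037.
Terminal disclaimer: SV-427223 expires on the earlier of 17 August 2043 and 15 January 2037.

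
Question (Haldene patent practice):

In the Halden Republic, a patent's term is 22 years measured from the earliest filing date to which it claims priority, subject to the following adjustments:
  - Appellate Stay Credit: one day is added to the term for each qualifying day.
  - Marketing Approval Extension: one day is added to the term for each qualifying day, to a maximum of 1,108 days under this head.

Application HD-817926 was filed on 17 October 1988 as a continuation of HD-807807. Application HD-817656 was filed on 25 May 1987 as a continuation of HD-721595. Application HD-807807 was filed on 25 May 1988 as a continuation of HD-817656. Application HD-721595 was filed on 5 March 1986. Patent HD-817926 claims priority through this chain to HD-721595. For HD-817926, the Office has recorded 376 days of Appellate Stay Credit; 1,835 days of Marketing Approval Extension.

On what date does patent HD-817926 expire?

Earliest priority filing: 5 March 1986.
Base term: 5 March 1986 + 22 years → 5 March 2008.
Appellate Stay Credit: +376 days → 16 March 2009.
Marketing Approval Extension: 1835 days claimed exceeds the 1108-day cap, so +1108 days → 28 March 2012.

March 28, 2012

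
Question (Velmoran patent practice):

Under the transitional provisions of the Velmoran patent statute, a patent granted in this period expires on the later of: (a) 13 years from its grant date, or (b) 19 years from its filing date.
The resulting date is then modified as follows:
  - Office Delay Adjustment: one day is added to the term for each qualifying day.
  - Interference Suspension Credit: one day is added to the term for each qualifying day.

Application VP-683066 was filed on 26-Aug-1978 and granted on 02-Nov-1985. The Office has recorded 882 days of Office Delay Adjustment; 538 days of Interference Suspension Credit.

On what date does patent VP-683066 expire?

September 22, 2002

(a) grant + 13 years → 2 November 1998.
(b) filing + 19 years → 26 August 1997.
Later of the two: 2 November 1998.
Office Delay Adjustment: +882 days → 2 April 2001.
Interference Suspension Credit: +538 days → 22 September 2002.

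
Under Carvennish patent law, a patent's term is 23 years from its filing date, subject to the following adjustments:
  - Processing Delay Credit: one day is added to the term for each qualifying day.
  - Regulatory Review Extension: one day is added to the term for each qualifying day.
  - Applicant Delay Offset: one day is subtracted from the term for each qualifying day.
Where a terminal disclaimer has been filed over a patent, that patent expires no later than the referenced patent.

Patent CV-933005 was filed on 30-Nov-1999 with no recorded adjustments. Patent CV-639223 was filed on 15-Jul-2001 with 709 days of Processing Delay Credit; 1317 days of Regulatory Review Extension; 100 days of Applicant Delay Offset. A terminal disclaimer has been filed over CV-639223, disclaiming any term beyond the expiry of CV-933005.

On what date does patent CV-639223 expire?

Natural term of CV-639223:
  Base: filing + 23 years → 15 July 2024.
  Processing Delay Credit: +709 days → 24 June 2026.
  Regulatory Review Extension: +1317 days → 31 January 2030.
  Applicant Delay Offset: −100 days → 23 October 2029.
Expiry of referenced patent CV-933005:
  Base: filing + 23 years → 30 November 2022.
Terminal disclaimer: CV-639223 expires on the earlier of 23 October 2029 and 30 November 2022.

November 30, 2022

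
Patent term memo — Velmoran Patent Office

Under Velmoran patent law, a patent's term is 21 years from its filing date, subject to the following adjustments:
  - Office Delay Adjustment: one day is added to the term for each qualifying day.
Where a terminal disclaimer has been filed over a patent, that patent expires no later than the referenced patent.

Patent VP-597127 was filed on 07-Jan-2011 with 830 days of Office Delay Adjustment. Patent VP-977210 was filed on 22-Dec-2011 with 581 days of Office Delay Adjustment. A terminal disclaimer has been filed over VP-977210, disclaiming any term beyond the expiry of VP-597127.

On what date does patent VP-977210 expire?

2034-04-16

Natural term of VP-977210:
  Base: filing + 21 years → 22 December 2032.
  Office Delay Adjustment: +581 days → 26 July 2034.
Expiry of referenced patent VP-597127:
  Base: filing + 21 years → 7 January 2032.
  Office Delay Adjustment: +830 days → 16 April 2034.
Terminal disclaimer: VP-977210 expires on the earlier of 26 July 2034 and 16 April 2034.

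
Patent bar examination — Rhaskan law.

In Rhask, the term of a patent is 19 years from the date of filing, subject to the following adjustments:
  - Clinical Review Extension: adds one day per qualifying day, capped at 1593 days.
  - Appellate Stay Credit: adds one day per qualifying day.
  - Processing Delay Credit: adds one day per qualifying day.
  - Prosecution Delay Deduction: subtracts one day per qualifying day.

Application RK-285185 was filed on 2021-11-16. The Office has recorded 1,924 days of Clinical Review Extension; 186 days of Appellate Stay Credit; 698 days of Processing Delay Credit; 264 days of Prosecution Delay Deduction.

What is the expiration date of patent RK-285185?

December 8, 2046

Base term: filing date + 19 years → 16 November 2040.
Clinical Review Extension: 1924 days claimed exceeds the 1593-day cap, so +1593 days → 28 March 2045.
Appellate Stay Credit: +186 days → 30 September 2045.
Processing Delay Credit: +698 days → 29 August 2047.
Prosecution Delay Deduction: −264 days → 8 December 2046.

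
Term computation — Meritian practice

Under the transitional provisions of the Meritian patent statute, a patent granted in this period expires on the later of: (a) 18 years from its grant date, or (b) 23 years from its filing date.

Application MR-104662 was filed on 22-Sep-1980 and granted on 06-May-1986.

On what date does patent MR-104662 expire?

(a) grant + 18 years → 6 May 2004.
(b) filing + 23 years → 22 September 2003.
Later of the two: 6 May 2004.

2004-05-06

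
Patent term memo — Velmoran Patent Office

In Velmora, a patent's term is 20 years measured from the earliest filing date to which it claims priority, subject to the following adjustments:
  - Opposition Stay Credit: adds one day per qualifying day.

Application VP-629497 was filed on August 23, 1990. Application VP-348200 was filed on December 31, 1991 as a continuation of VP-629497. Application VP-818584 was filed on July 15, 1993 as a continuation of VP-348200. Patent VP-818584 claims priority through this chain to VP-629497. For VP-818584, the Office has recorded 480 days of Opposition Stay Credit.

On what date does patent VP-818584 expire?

Earliest priority filing: 23 August 1990.
Base term: 23 August 1990 + 20 years → 23 August 2010.
Opposition Stay Credit: +480 days → 16 December 2011.

December 16, 2011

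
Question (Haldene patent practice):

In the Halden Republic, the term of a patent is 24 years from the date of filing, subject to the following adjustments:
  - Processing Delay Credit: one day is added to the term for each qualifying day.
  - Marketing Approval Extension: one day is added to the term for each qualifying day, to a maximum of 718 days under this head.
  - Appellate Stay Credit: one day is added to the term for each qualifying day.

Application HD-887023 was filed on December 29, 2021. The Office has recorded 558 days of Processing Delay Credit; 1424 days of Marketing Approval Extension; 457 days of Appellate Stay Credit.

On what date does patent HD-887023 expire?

Base term: filing date + 24 years → 29 December 2045.
Processing Delay Credit: +558 days → 10 July 2047.
Marketing Approval Extension: 1424 days claimed exceeds the 718-day cap, so +718 days → 27 June 2049.
Appellate Stay Credit: +457 days → 27 September 2050.

2050-09-27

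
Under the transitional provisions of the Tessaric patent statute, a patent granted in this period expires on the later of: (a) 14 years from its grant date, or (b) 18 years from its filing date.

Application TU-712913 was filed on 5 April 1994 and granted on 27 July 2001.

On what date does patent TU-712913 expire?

2015-07-27

(a) grant + 14 years → 27 July 2015.
(b) filing + 18 years → 5 April 2012.
Later of the two: 27 July 2015.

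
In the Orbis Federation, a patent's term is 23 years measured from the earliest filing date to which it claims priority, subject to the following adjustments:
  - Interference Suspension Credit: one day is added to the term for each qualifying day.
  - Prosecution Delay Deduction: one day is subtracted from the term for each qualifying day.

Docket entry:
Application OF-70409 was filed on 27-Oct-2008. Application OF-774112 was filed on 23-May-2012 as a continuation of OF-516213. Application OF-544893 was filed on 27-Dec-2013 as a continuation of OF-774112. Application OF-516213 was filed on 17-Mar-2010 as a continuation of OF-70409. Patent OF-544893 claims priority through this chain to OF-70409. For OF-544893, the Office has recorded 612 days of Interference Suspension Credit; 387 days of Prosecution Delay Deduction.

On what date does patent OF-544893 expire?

Earliest priority filing: 27 October 2008.
Base term: 27 October 2008 + 23 years → 27 October 2031.
Interference Suspension Credit: +612 days → 30 June 2033.
Prosecution Delay Deduction: −387 days → 8 June 2032.

2032-06-08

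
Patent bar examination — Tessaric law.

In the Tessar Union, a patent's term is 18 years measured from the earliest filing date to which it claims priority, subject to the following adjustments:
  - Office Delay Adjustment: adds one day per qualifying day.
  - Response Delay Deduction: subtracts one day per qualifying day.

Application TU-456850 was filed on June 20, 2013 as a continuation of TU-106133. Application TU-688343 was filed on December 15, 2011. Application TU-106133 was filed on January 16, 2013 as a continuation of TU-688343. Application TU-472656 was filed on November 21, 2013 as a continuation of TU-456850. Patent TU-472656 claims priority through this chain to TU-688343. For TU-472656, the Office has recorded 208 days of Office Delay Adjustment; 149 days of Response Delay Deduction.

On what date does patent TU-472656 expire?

Earliest priority filing: 15 December 2011.
Base term: 15 December 2011 + 18 years → 15 December 2029.
Office Delay Adjustment: +208 days → 11 July 2030.
Response Delay Deduction: −149 days → 12 February 2030.

February 12, 2030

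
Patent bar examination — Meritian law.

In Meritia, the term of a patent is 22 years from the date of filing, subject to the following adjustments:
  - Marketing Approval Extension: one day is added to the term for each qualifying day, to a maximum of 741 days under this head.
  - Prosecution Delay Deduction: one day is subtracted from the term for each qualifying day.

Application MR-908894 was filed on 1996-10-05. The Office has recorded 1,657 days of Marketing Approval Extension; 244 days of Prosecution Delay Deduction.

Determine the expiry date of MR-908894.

2020-02-14

Base term: filing date + 22 years → 5 October 2018.
Marketing Approval Extension: 1657 days claimed exceeds the 741-day cap, so +741 days → 15 October 2020.
Prosecution Delay Deduction: −244 days → 14 February 2020.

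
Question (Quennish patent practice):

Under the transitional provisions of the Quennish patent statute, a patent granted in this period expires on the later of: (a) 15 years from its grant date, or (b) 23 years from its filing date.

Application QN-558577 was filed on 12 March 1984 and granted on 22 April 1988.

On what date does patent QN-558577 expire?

(a) grant + 15 years → 22 April 2003.
(b) filing + 23 years → 12 March 2007.
Later of the two: 12 March 2007.

2007-03-12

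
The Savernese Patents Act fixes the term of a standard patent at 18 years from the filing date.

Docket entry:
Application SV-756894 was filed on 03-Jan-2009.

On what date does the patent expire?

2027-01-03

Filing date + 18 years → 3 January 2027.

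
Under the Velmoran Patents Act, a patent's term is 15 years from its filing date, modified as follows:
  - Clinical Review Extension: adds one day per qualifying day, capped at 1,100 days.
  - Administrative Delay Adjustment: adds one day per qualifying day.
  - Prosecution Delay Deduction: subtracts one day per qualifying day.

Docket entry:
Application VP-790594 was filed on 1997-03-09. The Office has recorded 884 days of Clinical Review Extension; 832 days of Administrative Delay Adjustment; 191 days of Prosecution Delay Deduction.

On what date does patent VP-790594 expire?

2016-05-12

Base term: filing date + 15 years → 9 March 2012.
Clinical Review Extension: 884 days (within the 1100-day cap) → +884 days → 10 August 2014.
Administrative Delay Adjustment: +832 days → 19 November 2016.
Prosecution Delay Deduction: −191 days → 12 May 2016.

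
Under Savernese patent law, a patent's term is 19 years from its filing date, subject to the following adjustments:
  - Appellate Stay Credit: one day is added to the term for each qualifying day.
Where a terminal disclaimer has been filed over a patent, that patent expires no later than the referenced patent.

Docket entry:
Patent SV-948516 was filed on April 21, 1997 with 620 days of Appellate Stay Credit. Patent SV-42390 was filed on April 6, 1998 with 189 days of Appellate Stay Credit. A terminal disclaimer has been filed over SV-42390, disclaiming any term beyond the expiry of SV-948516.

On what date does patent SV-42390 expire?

October 12, 2017

Natural term of SV-42390:
  Base: filing + 19 years → 6 April 2017.
  Appellate Stay Credit: +189 days → 12 October 2017.
Expiry of referenced patent SV-948516:
  Base: filing + 19 years → 21 April 2016.
  Appellate Stay Credit: +620 days → 1 January 2018.
Terminal disclaimer: SV-42390 expires on the earlier of 12 October 2017 and 1 January 2018.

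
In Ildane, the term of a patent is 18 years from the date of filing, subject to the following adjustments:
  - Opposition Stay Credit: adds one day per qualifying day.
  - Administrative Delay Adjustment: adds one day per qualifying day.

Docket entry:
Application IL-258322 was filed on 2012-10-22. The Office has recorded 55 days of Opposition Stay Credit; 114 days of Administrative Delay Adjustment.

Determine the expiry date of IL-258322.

2031-04-09

Base term: filing date + 18 years → 22 October 2030.
Opposition Stay Credit: +55 days → 16 December 2030.
Administrative Delay Adjustment: +114 days → 9 April 2031.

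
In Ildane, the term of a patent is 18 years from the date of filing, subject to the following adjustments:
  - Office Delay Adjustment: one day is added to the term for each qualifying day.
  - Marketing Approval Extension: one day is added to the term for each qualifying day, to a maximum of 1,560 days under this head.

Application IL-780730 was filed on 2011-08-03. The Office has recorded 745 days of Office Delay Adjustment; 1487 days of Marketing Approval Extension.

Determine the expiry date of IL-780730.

2035-09-13

Base term: filing date + 18 years → 3 August 2029.
Office Delay Adjustment: +745 days → 18 August 2031.
Marketing Approval Extension: 1487 days (within the 1560-day cap) → +1487 days → 13 September 2035.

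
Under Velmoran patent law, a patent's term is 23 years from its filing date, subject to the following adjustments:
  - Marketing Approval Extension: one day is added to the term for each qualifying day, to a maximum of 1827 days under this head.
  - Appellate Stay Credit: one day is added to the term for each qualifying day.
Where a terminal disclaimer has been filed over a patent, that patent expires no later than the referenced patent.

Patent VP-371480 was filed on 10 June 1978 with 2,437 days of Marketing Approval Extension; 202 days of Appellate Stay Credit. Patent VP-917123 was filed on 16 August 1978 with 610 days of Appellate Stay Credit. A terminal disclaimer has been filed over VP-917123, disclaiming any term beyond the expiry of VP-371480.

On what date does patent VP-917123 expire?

2003-04-18

Natural term of VP-917123:
  Base: filing + 23 years → 16 August 2001.
  Appellate Stay Credit: +610 days → 18 April 2003.
Expiry of referenced patent VP-371480:
  Base: filing + 23 years → 10 June 2001.
  Marketing Approval Extension: 2437 days claimed exceeds the 1827-day cap, so +1827 days → 11 June 2006.
  Appellate Stay Credit: +202 days → 30 December 2006.
Terminal disclaimer: VP-917123 expires on the earlier of 18 April 2003 and 30 December 2006.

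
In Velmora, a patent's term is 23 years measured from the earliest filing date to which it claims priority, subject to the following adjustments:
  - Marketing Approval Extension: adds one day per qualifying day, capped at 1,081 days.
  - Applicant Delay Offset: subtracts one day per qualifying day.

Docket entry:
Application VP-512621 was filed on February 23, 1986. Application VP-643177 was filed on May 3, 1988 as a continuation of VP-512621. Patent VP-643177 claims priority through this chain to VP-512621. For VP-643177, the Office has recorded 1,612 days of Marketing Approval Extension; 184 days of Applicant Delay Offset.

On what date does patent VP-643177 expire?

Earliest priority filing: 23 February 1986.
Base term: 23 February 1986 + 23 years → 23 February 2009.
Marketing Approval Extension: 1612 days claimed exceeds the 1081-day cap, so +1081 days → 9 February 2012.
Applicant Delay Offset: −184 days → 9 August 2011.

2011-08-09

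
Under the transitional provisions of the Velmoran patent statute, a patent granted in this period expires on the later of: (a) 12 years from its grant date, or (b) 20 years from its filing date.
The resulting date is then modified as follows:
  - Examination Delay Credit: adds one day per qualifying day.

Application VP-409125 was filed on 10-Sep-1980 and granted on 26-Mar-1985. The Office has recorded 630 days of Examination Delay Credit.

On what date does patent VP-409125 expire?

(a) grant + 12 years → 26 March 1997.
(b) filing + 20 years → 10 September 2000.
Later of the two: 10 September 2000.
Examination Delay Credit: +630 days → 2 June 2002.

2002-06-02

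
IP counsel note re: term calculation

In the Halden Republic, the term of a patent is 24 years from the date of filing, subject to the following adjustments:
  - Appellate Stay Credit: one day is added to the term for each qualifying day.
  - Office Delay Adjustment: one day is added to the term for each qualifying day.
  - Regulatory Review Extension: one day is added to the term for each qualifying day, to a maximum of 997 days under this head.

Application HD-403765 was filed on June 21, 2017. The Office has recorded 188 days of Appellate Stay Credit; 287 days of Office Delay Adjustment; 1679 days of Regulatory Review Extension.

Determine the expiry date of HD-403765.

Base term: filing date + 24 years → 21 June 2041.
Appellate Stay Credit: +188 days → 26 December 2041.
Office Delay Adjustment: +287 days → 9 October 2042.
Regulatory Review Extension: 1679 days claimed exceeds the 997-day cap, so +997 days → 2 July 2045.

July 2, 2045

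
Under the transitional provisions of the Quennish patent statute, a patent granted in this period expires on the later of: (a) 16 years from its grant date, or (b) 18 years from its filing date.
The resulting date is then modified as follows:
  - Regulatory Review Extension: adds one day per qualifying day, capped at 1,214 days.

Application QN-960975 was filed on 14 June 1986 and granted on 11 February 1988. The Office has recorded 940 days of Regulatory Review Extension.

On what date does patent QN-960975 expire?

January 10, 2007

(a) grant + 16 years → 11 February 2004.
(b) filing + 18 years → 14 June 2004.
Later of the two: 14 June 2004.
Regulatory Review Extension: 940 days (within the 1214-day cap) → +940 days → 10 January 2007.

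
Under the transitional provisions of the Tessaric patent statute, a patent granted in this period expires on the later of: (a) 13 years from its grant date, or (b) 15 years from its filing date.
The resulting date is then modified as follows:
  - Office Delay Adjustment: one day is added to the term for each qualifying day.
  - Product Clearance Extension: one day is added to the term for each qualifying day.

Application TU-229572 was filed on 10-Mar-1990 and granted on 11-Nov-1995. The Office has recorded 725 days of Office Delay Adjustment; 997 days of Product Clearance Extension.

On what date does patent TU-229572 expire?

July 30, 2013

(a) grant + 13 years → 11 November 2008.
(b) filing + 15 years → 10 March 2005.
Later of the two: 11 November 2008.
Office Delay Adjustment: +725 days → 6 November 2010.
Product Clearance Extension: +997 days → 30 July 2013.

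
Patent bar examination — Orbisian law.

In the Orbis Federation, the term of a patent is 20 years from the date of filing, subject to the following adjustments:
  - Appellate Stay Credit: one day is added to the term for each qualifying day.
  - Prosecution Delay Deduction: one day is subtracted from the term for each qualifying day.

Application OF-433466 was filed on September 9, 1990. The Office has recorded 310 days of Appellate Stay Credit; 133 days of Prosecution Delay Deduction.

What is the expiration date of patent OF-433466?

Base term: filing date + 20 years → 9 September 2010.
Appellate Stay Credit: +310 days → 16 July 2011.
Prosecution Delay Deduction: −133 days → 5 March 2011.

2011-03-05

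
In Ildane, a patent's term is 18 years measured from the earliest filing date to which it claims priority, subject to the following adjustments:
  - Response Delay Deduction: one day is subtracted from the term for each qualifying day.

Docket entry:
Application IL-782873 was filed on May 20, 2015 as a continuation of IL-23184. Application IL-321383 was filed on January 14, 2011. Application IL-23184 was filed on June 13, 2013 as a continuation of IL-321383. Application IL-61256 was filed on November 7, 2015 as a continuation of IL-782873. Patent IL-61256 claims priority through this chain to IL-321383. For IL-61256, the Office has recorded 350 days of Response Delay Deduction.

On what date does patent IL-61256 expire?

January 30, 2028

Earliest priority filing: 14 January 2011.
Base term: 14 January 2011 + 18 years → 14 January 2029.
Response Delay Deduction: −350 days → 30 January 2028.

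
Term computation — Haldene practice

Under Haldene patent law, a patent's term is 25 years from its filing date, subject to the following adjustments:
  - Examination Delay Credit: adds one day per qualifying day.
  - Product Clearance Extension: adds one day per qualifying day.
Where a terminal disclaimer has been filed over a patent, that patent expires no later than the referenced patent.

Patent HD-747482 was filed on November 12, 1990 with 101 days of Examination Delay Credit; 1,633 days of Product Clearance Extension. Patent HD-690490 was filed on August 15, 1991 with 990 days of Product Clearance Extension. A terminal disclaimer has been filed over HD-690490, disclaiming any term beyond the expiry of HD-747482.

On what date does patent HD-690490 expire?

2019-05-02

Natural term of HD-690490:
  Base: filing + 25 years → 15 August 2016.
  Product Clearance Extension: +990 days → 2 May 2019.
Expiry of referenced patent HD-747482:
  Base: filing + 25 years → 12 November 2015.
  Examination Delay Credit: +101 days → 21 February 2016.
  Product Clearance Extension: +1633 days → 11 August 2020.
Terminal disclaimer: HD-690490 expires on the earlier of 2 May 2019 and 11 August 2020.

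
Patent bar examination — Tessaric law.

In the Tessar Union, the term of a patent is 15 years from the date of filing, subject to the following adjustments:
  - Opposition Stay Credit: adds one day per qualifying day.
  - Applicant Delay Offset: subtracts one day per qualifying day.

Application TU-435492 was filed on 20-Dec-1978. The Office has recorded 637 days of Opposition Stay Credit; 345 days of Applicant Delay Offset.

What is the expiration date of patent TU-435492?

1994-10-08

Base term: filing date + 15 years → 20 December 1993.
Opposition Stay Credit: +637 days → 18 September 1995.
Applicant Delay Offset: −345 days → 8 October 1994.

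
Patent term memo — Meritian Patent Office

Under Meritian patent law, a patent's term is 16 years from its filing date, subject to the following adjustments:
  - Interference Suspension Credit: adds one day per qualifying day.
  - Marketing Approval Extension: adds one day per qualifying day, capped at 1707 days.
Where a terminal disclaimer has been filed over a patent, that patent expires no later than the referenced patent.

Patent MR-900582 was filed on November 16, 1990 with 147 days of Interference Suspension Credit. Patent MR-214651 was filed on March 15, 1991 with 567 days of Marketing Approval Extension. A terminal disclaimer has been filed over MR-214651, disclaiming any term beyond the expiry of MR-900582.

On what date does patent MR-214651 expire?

Natural term of MR-214651:
  Base: filing + 16 years → 15 March 2007.
  Marketing Approval Extension: 567 days (within the 1707-day cap) → +567 days → 2 October 2008.
Expiry of referenced patent MR-900582:
  Base: filing + 16 years → 16 November 2006.
  Interference Suspension Credit: +147 days → 12 April 2007.
Terminal disclaimer: MR-214651 expires on the earlier of 2 October 2008 and 12 April 2007.

2007-04-12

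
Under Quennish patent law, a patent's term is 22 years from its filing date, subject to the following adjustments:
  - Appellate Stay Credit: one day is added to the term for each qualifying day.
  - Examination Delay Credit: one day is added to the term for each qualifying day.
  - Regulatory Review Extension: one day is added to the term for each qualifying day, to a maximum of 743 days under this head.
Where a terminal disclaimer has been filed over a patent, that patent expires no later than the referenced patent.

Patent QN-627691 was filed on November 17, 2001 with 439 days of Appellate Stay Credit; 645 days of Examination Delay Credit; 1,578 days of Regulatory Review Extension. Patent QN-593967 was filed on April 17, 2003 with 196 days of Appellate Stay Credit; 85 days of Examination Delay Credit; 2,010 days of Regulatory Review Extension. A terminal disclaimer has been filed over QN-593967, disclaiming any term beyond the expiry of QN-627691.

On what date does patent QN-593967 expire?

Natural term of QN-593967:
  Base: filing + 22 years → 17 April 2025.
  Appellate Stay Credit: +196 days → 30 October 2025.
  Examination Delay Credit: +85 days → 23 January 2026.
  Regulatory Review Extension: 2010 days claimed exceeds the 743-day cap, so +743 days → 5 February 2028.
Expiry of referenced patent QN-627691:
  Base: filing + 22 years → 17 November 2023.
  Appellate Stay Credit: +439 days → 29 January 2025.
  Examination Delay Credit: +645 days → 5 November 2026.
  Regulatory Review Extension: 1578 days claimed exceeds the 743-day cap, so +743 days → 17 November 2028.
Terminal disclaimer: QN-593967 expires on the earlier of 5 February 2028 and 17 November 2028.

February 5, 2028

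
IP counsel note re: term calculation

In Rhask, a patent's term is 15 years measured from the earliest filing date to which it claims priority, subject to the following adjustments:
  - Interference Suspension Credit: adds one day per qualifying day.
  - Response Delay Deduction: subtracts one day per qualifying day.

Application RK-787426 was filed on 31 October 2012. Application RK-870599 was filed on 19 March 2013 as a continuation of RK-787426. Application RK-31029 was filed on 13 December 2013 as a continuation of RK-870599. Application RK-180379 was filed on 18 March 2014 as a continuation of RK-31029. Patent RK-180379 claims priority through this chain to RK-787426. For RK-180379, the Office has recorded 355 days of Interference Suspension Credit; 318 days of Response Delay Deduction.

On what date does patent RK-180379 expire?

December 7, 2027

Earliest priority filing: 31 October 2012.
Base term: 31 October 2012 + 15 years → 31 October 2027.
Interference Suspension Credit: +355 days → 20 October 2028.
Response Delay Deduction: −318 days → 7 December 2027.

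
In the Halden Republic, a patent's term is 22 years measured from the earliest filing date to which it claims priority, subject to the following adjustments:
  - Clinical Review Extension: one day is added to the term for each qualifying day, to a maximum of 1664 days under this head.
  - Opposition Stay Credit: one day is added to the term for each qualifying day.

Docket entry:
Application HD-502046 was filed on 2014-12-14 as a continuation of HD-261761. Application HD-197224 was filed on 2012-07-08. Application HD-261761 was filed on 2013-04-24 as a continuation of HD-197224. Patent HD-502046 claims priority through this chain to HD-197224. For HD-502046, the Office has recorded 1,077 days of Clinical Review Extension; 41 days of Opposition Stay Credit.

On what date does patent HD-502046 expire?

Earliest priority filing: 8 July 2012.
Base term: 8 July 2012 + 22 years → 8 July 2034.
Clinical Review Extension: 1077 days (within the 1664-day cap) → +1077 days → 19 June 2037.
Opposition Stay Credit: +41 days → 30 July 2037.

2037-07-30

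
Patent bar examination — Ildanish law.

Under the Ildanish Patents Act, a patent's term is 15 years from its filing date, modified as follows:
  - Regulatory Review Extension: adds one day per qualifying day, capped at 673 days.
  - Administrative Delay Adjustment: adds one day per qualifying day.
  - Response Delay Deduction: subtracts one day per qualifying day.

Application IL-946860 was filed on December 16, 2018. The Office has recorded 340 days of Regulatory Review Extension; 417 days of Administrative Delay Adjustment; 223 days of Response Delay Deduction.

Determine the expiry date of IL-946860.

Base term: filing date + 15 years → 16 December 2033.
Regulatory Review Extension: 340 days (within the 673-day cap) → +340 days → 21 November 2034.
Administrative Delay Adjustment: +417 days → 12 January 2036.
Response Delay Deduction: −223 days → 3 June 2035.

2035-06-03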